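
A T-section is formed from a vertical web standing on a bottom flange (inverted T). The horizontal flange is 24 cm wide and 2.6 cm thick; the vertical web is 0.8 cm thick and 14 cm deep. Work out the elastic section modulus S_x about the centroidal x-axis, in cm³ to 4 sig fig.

S_x ≈ 62.14 cm³

Split into non-overlapping primitives; take the origin at the lower-left of the bounding box.
Flange: 24 × 2.6, A = 62.4 cm², y = 1.3 cm, Ī = 35.152 cm⁴.
Web: 0.8 × 14, A = 11.2 cm², y = 9.6 cm, Ī = 182.933 cm⁴.
Centroid: ȳ = ΣA·y / ΣA = 2.56304 cm.
Transfer each piece to the centroidal x-axis using Ī + A·d² with d = y − 2.56304:
  flange: d = -1.26304 cm → contributes +134.697 cm⁴
  web: d = 7.03696 cm → contributes +737.543 cm⁴
Total I = 872.241 cm⁴.
Extreme fibre distance c = 14.037 cm; S = I/c = 62.1389 cm³.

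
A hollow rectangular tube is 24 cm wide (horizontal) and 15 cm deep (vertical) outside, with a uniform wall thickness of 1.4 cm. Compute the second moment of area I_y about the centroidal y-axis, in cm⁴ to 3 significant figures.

I_y ≈ 7590 cm⁴

Split into non-overlapping primitives; take the origin at the lower-left of the bounding box.
Outer rectangle: 24 × 15, A = 360 cm², x = 12 cm, Ī = 17 280 cm⁴.
Inner void (subtracted): 21.2 × 12.2, A = 258.64 cm², x = 12 cm, Ī = 9686.9 cm⁴.
By symmetry the centroid is at mid-width, x̄ = 12 cm.
All pieces are centred on the centroidal y-axis, so I = ΣĪ (holes subtracted) = 7593.1 cm⁴.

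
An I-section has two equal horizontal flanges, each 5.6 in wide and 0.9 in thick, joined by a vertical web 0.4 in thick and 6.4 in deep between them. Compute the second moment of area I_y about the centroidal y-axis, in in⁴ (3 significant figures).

I_y ≈ 26.4 in⁴

Break the section into simple shapes (no overlaps), measuring from the bottom-left corner of the bounding box.
Bottom flange: 5.6 × 0.9, A = 5.04 in², x = 2.8 in, Ī = 13.171 in⁴.
Web: 0.4 × 6.4, A = 2.56 in², x = 2.8 in, Ī = 0.034133 in⁴.
Top flange: 5.6 × 0.9, A = 5.04 in², x = 2.8 in, Ī = 13.171 in⁴.
By symmetry the centroid is at mid-width, x̄ = 2.8 in.
All pieces are centred on the centroidal y-axis, so I = ΣĪ = 26.377 in⁴.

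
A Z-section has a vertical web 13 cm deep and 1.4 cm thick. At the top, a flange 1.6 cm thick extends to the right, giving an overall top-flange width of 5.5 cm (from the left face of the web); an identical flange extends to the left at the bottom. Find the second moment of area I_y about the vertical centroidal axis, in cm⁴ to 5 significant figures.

Treat the section as a set of non-overlapping primitives; coordinates are from the bounding-box lower-left.
Web: 1.4 × 13, A = 18.2 cm², x = 4.8 cm, Ī = 2.972667 cm⁴.
Top flange (beyond web): 4.1 × 1.6, A = 6.56 cm², x = 7.55 cm, Ī = 9.189467 cm⁴.
Bottom flange (beyond web): 4.1 × 1.6, A = 6.56 cm², x = 2.05 cm, Ī = 9.189467 cm⁴.
Centroid: x̄ = ΣA·x / ΣA = 4.8 cm.
Transfer each piece to the vertical centroidal axis using Ī + A·d² with d = x − 4.8:
  web: d = 0 cm → contributes +2.972667 cm⁴
  top flange (beyond web): d = 2.75 cm → contributes +58.79947 cm⁴
  bottom flange (beyond web): d = -2.75 cm → contributes +58.79947 cm⁴
Total I = 120.5716 cm⁴.

I_y ≈ 120.57 cm⁴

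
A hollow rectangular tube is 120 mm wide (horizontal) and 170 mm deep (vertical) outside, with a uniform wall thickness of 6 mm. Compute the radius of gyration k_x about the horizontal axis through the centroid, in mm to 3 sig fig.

Break the section into simple shapes (no overlaps), measuring from the bottom-left corner of the bounding box.
Outer rectangle: 120 × 170, A = 20 400 mm², y = 85 mm, Ī = 49 130 000 mm⁴.
Inner void (subtracted): 108 × 158, A = 17 064 mm², y = 85 mm, Ī = 35 498 808 mm⁴.
By symmetry the centroid is at mid-height, ȳ = 85 mm.
All pieces are centred on the horizontal axis through the centroid, so I = ΣĪ (holes subtracted) = 13 631 192 mm⁴.
Radius of gyration: k = √(I/A) = √(13 631 192 / 3 336) = 63.923 mm.

k_x ≈ 63.9 mm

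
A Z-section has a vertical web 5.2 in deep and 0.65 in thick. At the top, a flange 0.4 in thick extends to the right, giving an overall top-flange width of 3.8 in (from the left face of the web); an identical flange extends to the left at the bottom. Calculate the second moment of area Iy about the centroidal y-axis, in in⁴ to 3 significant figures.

Split into non-overlapping primitives; take the origin at the lower-left of the bounding box.
Web: 0.65 × 5.2, A = 3.38 in², x = 3.475 in, Ī = 0.119 in⁴.
Top flange (beyond web): 3.15 × 0.4, A = 1.26 in², x = 5.375 in, Ī = 1.0419 in⁴.
Bottom flange (beyond web): 3.15 × 0.4, A = 1.26 in², x = 1.575 in, Ī = 1.0419 in⁴.
Centroid: x̄ = ΣA·x / ΣA = 3.475 in.
Transfer each piece to the centroidal y-axis using Ī + A·d² with d = x − 3.475:
  web: d = 0 in → contributes +0.119 in⁴
  top flange (beyond web): d = 1.9 in → contributes +5.5905 in⁴
  bottom flange (beyond web): d = -1.9 in → contributes +5.5905 in⁴
Total I = 11.3 in⁴.

Iy ≈ 11.3 in⁴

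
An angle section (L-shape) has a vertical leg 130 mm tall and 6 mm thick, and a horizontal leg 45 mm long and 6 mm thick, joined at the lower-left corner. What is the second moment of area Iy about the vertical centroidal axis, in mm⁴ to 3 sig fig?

Iy ≈ 1.23 × 10⁵ mm⁴

Break the section into simple shapes (no overlaps), measuring from the bottom-left corner of the bounding box.
Vertical leg: 6 × 130, A = 780 mm², x = 3 mm, Ī = 2 340 mm⁴.
Horizontal leg (remainder): 39 × 6, A = 234 mm², x = 25.5 mm, Ī = 29 660 mm⁴.
Centroid: x̄ = ΣA·x / ΣA = 8.1923 mm.
Transfer each piece to the vertical centroidal axis using Ī + A·d² with d = x − 8.1923:
  vertical leg: d = -5.1923 mm → contributes +23 369 mm⁴
  horizontal leg (remainder): d = 17.308 mm → contributes +99 756 mm⁴
Total I = 123 125 mm⁴.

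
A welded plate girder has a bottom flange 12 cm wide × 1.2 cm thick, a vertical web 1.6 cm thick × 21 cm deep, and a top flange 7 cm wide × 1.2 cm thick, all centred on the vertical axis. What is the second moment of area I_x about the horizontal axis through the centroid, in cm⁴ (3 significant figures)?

I_x ≈ 3970 cm⁴

Split into non-overlapping primitives; take the origin at the lower-left of the bounding box.
Bottom plate: 12 × 1.2, A = 14.4 cm², y = 0.6 cm, Ī = 1.728 cm⁴.
Web plate: 1.6 × 21, A = 33.6 cm², y = 11.7 cm, Ī = 1234.8 cm⁴.
Top plate: 7 × 1.2, A = 8.4 cm², y = 22.8 cm, Ī = 1.008 cm⁴.
Centroid: ȳ = ΣA·y / ΣA = 10.519 cm.
Transfer each piece to the horizontal axis through the centroid using Ī + A·d² with d = y − 10.519:
  bottom plate: d = -9.9191 cm → contributes +1418.5 cm⁴
  web plate: d = 1.1809 cm → contributes +1281.7 cm⁴
  top plate: d = 12.281 cm → contributes +1267.9 cm⁴
Total I = 3968.1 cm⁴.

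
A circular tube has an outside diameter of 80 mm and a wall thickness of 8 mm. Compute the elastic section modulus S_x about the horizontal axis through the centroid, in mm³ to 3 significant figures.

Break the section into simple shapes (no overlaps), measuring from the bottom-left corner of the bounding box.
Outer circle: ⌀80, A = 5026.5 mm², y = 40 mm, Ī = 2 010 619 mm⁴.
Bore (subtracted): ⌀64, A = 3 217 mm², y = 40 mm, Ī = 823 550 mm⁴.
By symmetry the centroid is at mid-height, ȳ = 40 mm.
All pieces are centred on the horizontal axis through the centroid, so I = ΣĪ (holes subtracted) = 1 187 070 mm⁴.
Extreme fibre distance c = 40 mm; S = I/c = 29 677 mm³.

S_x ≈ 2.97 × 10⁴ mm³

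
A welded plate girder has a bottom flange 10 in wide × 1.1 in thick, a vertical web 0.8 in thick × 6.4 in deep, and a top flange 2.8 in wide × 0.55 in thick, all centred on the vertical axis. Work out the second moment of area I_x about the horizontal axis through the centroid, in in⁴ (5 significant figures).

Split into non-overlapping primitives; take the origin at the lower-left of the bounding box.
Bottom plate: 10 × 1.1, A = 11 in², y = 0.55 in, Ī = 1.109167 in⁴.
Web plate: 0.8 × 6.4, A = 5.12 in², y = 4.3 in, Ī = 17.47627 in⁴.
Top plate: 2.8 × 0.55, A = 1.54 in², y = 7.775 in, Ī = 0.03882083 in⁴.
Centroid: ȳ = ΣA·y / ΣA = 2.267242 in.
Transfer each piece to the horizontal axis through the centroid using Ī + A·d² with d = y − 2.267242:
  bottom plate: d = -1.717242 in → contributes +33.5473 in⁴
  web plate: d = 2.032758 in → contributes +38.63264 in⁴
  top plate: d = 5.507758 in → contributes +46.75533 in⁴
Total I = 118.9353 in⁴.

I_x ≈ 118.94 in⁴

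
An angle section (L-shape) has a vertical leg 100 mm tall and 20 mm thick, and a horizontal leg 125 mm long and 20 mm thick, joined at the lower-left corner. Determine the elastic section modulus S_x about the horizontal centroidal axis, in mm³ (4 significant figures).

Split into non-overlapping primitives; take the origin at the lower-left of the bounding box.
Vertical leg: 20 × 100, A = 2 000 mm², y = 50 mm, Ī = 1 666 667 mm⁴.
Horizontal leg (remainder): 105 × 20, A = 2 100 mm², y = 10 mm, Ī = 70 000 mm⁴.
Centroid: ȳ = ΣA·y / ΣA = 29.5122 mm.
Transfer each piece to the horizontal centroidal axis using Ī + A·d² with d = y − 29.5122:
  vertical leg: d = 20.4878 mm → contributes +2 506 167 mm⁴
  horizontal leg (remainder): d = -19.5122 mm → contributes +869 524 mm⁴
Total I = 3 375 691 mm⁴.
Extreme fibre distance c = 70.4878 mm; S = I/c = 47890.4 mm³.

S_x ≈ 4.789 × 10⁴ mm³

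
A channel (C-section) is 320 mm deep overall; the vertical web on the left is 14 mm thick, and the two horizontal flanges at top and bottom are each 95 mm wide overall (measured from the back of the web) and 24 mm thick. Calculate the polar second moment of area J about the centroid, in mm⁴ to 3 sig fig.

Treat the section as a set of non-overlapping primitives; coordinates are from the bounding-box lower-left.
Web: 14 × 320, A = 4 480 mm², y = 160 mm, Ī = 38 229 333 mm⁴.
Top flange (beyond web): 81 × 24, A = 1 944 mm², y = 308 mm, Ī = 93 312 mm⁴.
Bottom flange (beyond web): 81 × 24, A = 1 944 mm², y = 12 mm, Ī = 93 312 mm⁴.
By symmetry the centroid is at mid-height, ȳ = 160 mm.
Transfer each piece to the centroidal x-axis using Ī + A·d² with d = y − 160:
  web: d = 0 mm → contributes +38 229 333 mm⁴
  top flange (beyond web): d = 148 mm → contributes +42 674 688 mm⁴
  bottom flange (beyond web): d = -148 mm → contributes +42 674 688 mm⁴
Total I = 123 578 709 mm⁴.
For the y-axis: x̄ = 29.07 mm.
Repeating about the centroidal y-axis gives I_y = 6 895 389 mm⁴.
Polar second moment: J = I_x + I_y = 130 474 098 mm⁴.

J ≈ 1.30 × 10⁸ mm⁴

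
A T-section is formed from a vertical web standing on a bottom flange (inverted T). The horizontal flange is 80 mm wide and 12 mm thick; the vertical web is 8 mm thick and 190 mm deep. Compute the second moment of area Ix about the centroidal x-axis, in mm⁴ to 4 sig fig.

Decompose the section into non-overlapping parts with the origin at the bottom-left of its bounding rectangle.
Flange: 80 × 12, A = 960 mm², y = 6 mm, Ī = 11 520 mm⁴.
Web: 8 × 190, A = 1 520 mm², y = 107 mm, Ī = 4 572 667 mm⁴.
Centroid: ȳ = ΣA·y / ΣA = 67.9032 mm.
Transfer each piece to the centroidal x-axis using Ī + A·d² with d = y − 67.9032:
  flange: d = -61.9032 mm → contributes +3 690 249 mm⁴
  web: d = 39.0968 mm → contributes +6 896 074 mm⁴
Total I = 10 586 323 mm⁴.

Ix ≈ 1.059 × 10⁷ mm⁴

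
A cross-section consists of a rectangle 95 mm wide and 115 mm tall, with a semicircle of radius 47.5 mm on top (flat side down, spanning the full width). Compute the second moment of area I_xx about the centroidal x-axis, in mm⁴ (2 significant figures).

I_xx ≈ 2.9 × 10⁷ mm⁴

Split into non-overlapping primitives; take the origin at the lower-left of the bounding box.
Rectangular body: 95 × 115, A = 10 925 mm², y = 57.5 mm, Ī = 12 040 260 mm⁴.
Semicircular cap: semicircle r = 47.5, A = 3 544 mm², y = 135.2 mm, Ī = 558 736 mm⁴.
Centroid: ȳ = ΣA·y / ΣA = 76.52 mm.
Transfer each piece to the centroidal x-axis using Ī + A·d² with d = y − 76.52:
  rectangular body: d = -19.02 mm → contributes +15 993 404 mm⁴
  semicircular cap: d = 58.64 mm → contributes +12 744 618 mm⁴
Total I = 28 738 023 mm⁴.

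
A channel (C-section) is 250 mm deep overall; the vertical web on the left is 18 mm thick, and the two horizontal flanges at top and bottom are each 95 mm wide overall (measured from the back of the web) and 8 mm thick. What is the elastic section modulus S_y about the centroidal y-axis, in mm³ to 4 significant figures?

Decompose the section into non-overlapping parts with the origin at the bottom-left of its bounding rectangle.
Web: 18 × 250, A = 4 500 mm², x = 9 mm, Ī = 121 500 mm⁴.
Top flange (beyond web): 77 × 8, A = 616 mm², x = 56.5 mm, Ī = 304 355 mm⁴.
Bottom flange (beyond web): 77 × 8, A = 616 mm², x = 56.5 mm, Ī = 304 355 mm⁴.
Centroid: x̄ = ΣA·x / ΣA = 19.2094 mm.
Transfer each piece to the centroidal y-axis using Ī + A·d² with d = x − 19.2094:
  web: d = -10.2094 mm → contributes +590 539 mm⁴
  top flange (beyond web): d = 37.2906 mm → contributes +1 160 960 mm⁴
  bottom flange (beyond web): d = 37.2906 mm → contributes +1 160 960 mm⁴
Total I = 2 912 459 mm⁴.
Extreme fibre distance c = 75.7906 mm; S = I/c = 38427.7 mm³.

S_y ≈ 3.843 × 10⁴ mm³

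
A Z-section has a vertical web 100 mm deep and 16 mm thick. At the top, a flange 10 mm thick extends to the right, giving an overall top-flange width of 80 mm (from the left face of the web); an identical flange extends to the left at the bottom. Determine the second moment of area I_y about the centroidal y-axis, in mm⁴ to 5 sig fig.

Decompose the section into non-overlapping parts with the origin at the bottom-left of its bounding rectangle.
Web: 16 × 100, A = 1 600 mm², x = 72 mm, Ī = 34133.33 mm⁴.
Top flange (beyond web): 64 × 10, A = 640 mm², x = 112 mm, Ī = 218453.3 mm⁴.
Bottom flange (beyond web): 64 × 10, A = 640 mm², x = 32 mm, Ī = 218453.3 mm⁴.
Centroid: x̄ = ΣA·x / ΣA = 72 mm.
Transfer each piece to the centroidal y-axis using Ī + A·d² with d = x − 72:
  web: d = 0 mm → contributes +34133.33 mm⁴
  top flange (beyond web): d = 40 mm → contributes +1 242 453 mm⁴
  bottom flange (beyond web): d = -40 mm → contributes +1 242 453 mm⁴
Total I = 2 519 040 mm⁴.

I_y ≈ 2.5190 × 10⁶ mm⁴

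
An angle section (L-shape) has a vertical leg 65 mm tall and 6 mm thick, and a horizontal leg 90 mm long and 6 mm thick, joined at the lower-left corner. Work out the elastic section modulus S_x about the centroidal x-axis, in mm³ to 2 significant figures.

S_x ≈ 6700 mm³

Break the section into simple shapes (no overlaps), measuring from the bottom-left corner of the bounding box.
Vertical leg: 6 × 65, A = 390 mm², y = 32.5 mm, Ī = 137 313 mm⁴.
Horizontal leg (remainder): 84 × 6, A = 504 mm², y = 3 mm, Ī = 1 512 mm⁴.
Centroid: ȳ = ΣA·y / ΣA = 15.87 mm.
Transfer each piece to the centroidal x-axis using Ī + A·d² with d = y − 15.87:
  vertical leg: d = 16.63 mm → contributes +245 181 mm⁴
  horizontal leg (remainder): d = -12.87 mm → contributes +84 982 mm⁴
Total I = 330 163 mm⁴.
Extreme fibre distance c = 49.13 mm; S = I/c = 6 720 mm³.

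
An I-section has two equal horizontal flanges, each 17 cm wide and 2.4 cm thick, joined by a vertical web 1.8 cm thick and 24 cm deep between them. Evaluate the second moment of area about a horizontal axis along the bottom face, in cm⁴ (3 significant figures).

Split into non-overlapping primitives; take the origin at the lower-left of the bounding box.
Bottom flange: 17 × 2.4, A = 40.8 cm², y = 1.2 cm, Ī = 19.584 cm⁴.
Web: 1.8 × 24, A = 43.2 cm², y = 14.4 cm, Ī = 2073.6 cm⁴.
Top flange: 17 × 2.4, A = 40.8 cm², y = 27.6 cm, Ī = 19.584 cm⁴.
Transfer each piece to the bottom edge using Ī + A·d² with d = y − 0:
  bottom flange: d = 1.2 cm → contributes +78.336 cm⁴
  web: d = 14.4 cm → contributes +11 032 cm⁴
  top flange: d = 27.6 cm → contributes +31 099 cm⁴
Total I = 42 209 cm⁴.

I_base ≈ 4.22 × 10⁴ cm⁴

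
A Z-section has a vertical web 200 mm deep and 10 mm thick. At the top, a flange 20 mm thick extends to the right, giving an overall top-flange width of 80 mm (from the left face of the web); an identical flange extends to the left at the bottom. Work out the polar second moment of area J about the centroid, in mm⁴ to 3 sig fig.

Break the section into simple shapes (no overlaps), measuring from the bottom-left corner of the bounding box.
Web: 10 × 200, A = 2 000 mm², y = 100 mm, Ī = 6 666 667 mm⁴.
Top flange (beyond web): 70 × 20, A = 1 400 mm², y = 190 mm, Ī = 46 667 mm⁴.
Bottom flange (beyond web): 70 × 20, A = 1 400 mm², y = 10 mm, Ī = 46 667 mm⁴.
Centroid: ȳ = ΣA·y / ΣA = 100 mm.
Transfer each piece to the centroidal x-axis using Ī + A·d² with d = y − 100:
  web: d = 0 mm → contributes +6 666 667 mm⁴
  top flange (beyond web): d = 90 mm → contributes +11 386 667 mm⁴
  bottom flange (beyond web): d = -90 mm → contributes +11 386 667 mm⁴
Total I = 29 440 000 mm⁴.
For the y-axis: x̄ = 75 mm.
Repeating about the centroidal y-axis gives I_y = 5 640 000 mm⁴.
Polar second moment: J = I_x + I_y = 35 080 000 mm⁴.

J ≈ 3.51 × 10⁷ mm⁴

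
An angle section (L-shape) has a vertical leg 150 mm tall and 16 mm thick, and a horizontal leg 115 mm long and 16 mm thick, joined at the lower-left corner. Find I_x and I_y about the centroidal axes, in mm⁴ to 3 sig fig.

I_x ≈ 8.82 × 10⁶ mm⁴, I_y ≈ 4.50 × 10⁶ mm⁴

Break the section into simple shapes (no overlaps), measuring from the bottom-left corner of the bounding box.
Vertical leg: 16 × 150, A = 2 400 mm², y = 75 mm, Ī = 4 500 000 mm⁴.
Horizontal leg (remainder): 99 × 16, A = 1 584 mm², y = 8 mm, Ī = 33 792 mm⁴.
Centroid: ȳ = ΣA·y / ΣA = 48.361 mm.
Transfer each piece to the centroidal x-axis using Ī + A·d² with d = y − 48.361:
  vertical leg: d = 26.639 mm → contributes +6 203 070 mm⁴
  horizontal leg (remainder): d = -40.361 mm → contributes +2 614 201 mm⁴
Total I = 8 817 272 mm⁴.
For the y-axis: x̄ = 30.861 mm.
Repeating about the centroidal y-axis gives I_y = 4 499 812 mm⁴.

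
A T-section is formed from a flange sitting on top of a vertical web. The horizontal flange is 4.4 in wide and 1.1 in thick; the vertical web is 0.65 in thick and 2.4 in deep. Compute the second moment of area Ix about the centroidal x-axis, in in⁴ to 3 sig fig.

Ix ≈ 4.85 in⁴

Break the section into simple shapes (no overlaps), measuring from the bottom-left corner of the bounding box.
Flange: 4.4 × 1.1, A = 4.84 in², y = 2.95 in, Ī = 0.48803 in⁴.
Web: 0.65 × 2.4, A = 1.56 in², y = 1.2 in, Ī = 0.7488 in⁴.
Centroid: ȳ = ΣA·y / ΣA = 2.5234 in.
Transfer each piece to the centroidal x-axis using Ī + A·d² with d = y − 2.5234:
  flange: d = 0.42656 in → contributes +1.3687 in⁴
  web: d = -1.3234 in → contributes +3.4811 in⁴
Total I = 4.8498 in⁴.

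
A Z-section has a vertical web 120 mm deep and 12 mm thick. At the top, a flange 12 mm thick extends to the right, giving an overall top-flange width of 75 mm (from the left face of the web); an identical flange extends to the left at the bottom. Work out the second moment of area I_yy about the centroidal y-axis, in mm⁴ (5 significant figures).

Decompose the section into non-overlapping parts with the origin at the bottom-left of its bounding rectangle.
Web: 12 × 120, A = 1 440 mm², x = 69 mm, Ī = 17 280 mm⁴.
Top flange (beyond web): 63 × 12, A = 756 mm², x = 106.5 mm, Ī = 250 047 mm⁴.
Bottom flange (beyond web): 63 × 12, A = 756 mm², x = 31.5 mm, Ī = 250 047 mm⁴.
Centroid: x̄ = ΣA·x / ΣA = 69 mm.
Transfer each piece to the centroidal y-axis using Ī + A·d² with d = x − 69:
  web: d = 0 mm → contributes +17 280 mm⁴
  top flange (beyond web): d = 37.5 mm → contributes +1 313 172 mm⁴
  bottom flange (beyond web): d = -37.5 mm → contributes +1 313 172 mm⁴
Total I = 2 643 624 mm⁴.

I_yy ≈ 2.6436 × 10⁶ mm⁴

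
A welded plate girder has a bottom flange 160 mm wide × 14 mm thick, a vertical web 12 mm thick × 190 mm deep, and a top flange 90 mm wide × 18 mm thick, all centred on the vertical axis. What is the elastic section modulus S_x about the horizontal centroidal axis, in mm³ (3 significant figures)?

S_x ≈ 3.84 × 10⁵ mm³

Treat the section as a set of non-overlapping primitives; coordinates are from the bounding-box lower-left.
Bottom plate: 160 × 14, A = 2 240 mm², y = 7 mm, Ī = 36 587 mm⁴.
Web plate: 12 × 190, A = 2 280 mm², y = 109 mm, Ī = 6 859 000 mm⁴.
Top plate: 90 × 18, A = 1 620 mm², y = 213 mm, Ī = 43 740 mm⁴.
Centroid: ȳ = ΣA·y / ΣA = 99.228 mm.
Transfer each piece to the horizontal centroidal axis using Ī + A·d² with d = y − 99.228:
  bottom plate: d = -92.228 mm → contributes +19 090 041 mm⁴
  web plate: d = 9.772 mm → contributes +7 076 721 mm⁴
  top plate: d = 113.77 mm → contributes +21 013 125 mm⁴
Total I = 47 179 887 mm⁴.
Extreme fibre distance c = 122.77 mm; S = I/c = 384 289 mm³.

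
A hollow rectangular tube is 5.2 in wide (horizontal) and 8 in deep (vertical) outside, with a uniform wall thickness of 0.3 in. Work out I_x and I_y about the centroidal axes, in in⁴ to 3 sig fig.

I_x ≈ 66.5 in⁴, I_y ≈ 33.7 in⁴

Treat the section as a set of non-overlapping primitives; coordinates are from the bounding-box lower-left.
Outer rectangle: 5.2 × 8, A = 41.6 in², y = 4 in, Ī = 221.87 in⁴.
Inner void (subtracted): 4.6 × 7.4, A = 34.04 in², y = 4 in, Ī = 155.34 in⁴.
By symmetry the centroid is at mid-height, ȳ = 4 in.
All pieces are centred on the centroidal x-axis, so I = ΣĪ (holes subtracted) = 66.531 in⁴.
Repeating about the centroidal y-axis gives I_y = 33.715 in⁴.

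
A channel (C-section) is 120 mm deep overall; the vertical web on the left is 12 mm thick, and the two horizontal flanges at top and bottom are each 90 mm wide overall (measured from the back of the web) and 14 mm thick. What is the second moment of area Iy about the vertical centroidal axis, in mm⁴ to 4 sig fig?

Iy ≈ 2.882 × 10⁶ mm⁴

Treat the section as a set of non-overlapping primitives; coordinates are from the bounding-box lower-left.
Web: 12 × 120, A = 1 440 mm², x = 6 mm, Ī = 17 280 mm⁴.
Top flange (beyond web): 78 × 14, A = 1 092 mm², x = 51 mm, Ī = 553 644 mm⁴.
Bottom flange (beyond web): 78 × 14, A = 1 092 mm², x = 51 mm, Ī = 553 644 mm⁴.
Centroid: x̄ = ΣA·x / ΣA = 33.1192 mm.
Transfer each piece to the vertical centroidal axis using Ī + A·d² with d = x − 33.1192:
  web: d = -27.1192 mm → contributes +1 076 330 mm⁴
  top flange (beyond web): d = 17.8808 mm → contributes +902 781 mm⁴
  bottom flange (beyond web): d = 17.8808 mm → contributes +902 781 mm⁴
Total I = 2 881 893 mm⁴.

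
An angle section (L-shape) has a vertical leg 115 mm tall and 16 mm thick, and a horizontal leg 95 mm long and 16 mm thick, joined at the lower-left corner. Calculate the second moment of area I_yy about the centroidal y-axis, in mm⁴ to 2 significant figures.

I_yy ≈ 2.4 × 10⁶ mm⁴

Split into non-overlapping primitives; take the origin at the lower-left of the bounding box.
Vertical leg: 16 × 115, A = 1 840 mm², x = 8 mm, Ī = 39 253 mm⁴.
Horizontal leg (remainder): 79 × 16, A = 1 264 mm², x = 55.5 mm, Ī = 657 385 mm⁴.
Centroid: x̄ = ΣA·x / ΣA = 27.34 mm.
Transfer each piece to the centroidal y-axis using Ī + A·d² with d = x − 27.34:
  vertical leg: d = -19.34 mm → contributes +727 677 mm⁴
  horizontal leg (remainder): d = 28.16 mm → contributes +1 659 521 mm⁴
Total I = 2 387 198 mm⁴.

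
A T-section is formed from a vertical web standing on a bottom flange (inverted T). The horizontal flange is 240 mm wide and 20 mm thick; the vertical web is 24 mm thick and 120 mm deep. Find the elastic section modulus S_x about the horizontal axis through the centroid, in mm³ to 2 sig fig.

S_x ≈ 1.2 × 10⁵ mm³

Split into non-overlapping primitives; take the origin at the lower-left of the bounding box.
Flange: 240 × 20, A = 4 800 mm², y = 10 mm, Ī = 160 000 mm⁴.
Web: 24 × 120, A = 2 880 mm², y = 80 mm, Ī = 3 456 000 mm⁴.
Centroid: ȳ = ΣA·y / ΣA = 36.25 mm.
Transfer each piece to the horizontal axis through the centroid using Ī + A·d² with d = y − 36.25:
  flange: d = -26.25 mm → contributes +3 467 500 mm⁴
  web: d = 43.75 mm → contributes +8 968 500 mm⁴
Total I = 12 436 000 mm⁴.
Extreme fibre distance c = 103.8 mm; S = I/c = 119 865 mm³.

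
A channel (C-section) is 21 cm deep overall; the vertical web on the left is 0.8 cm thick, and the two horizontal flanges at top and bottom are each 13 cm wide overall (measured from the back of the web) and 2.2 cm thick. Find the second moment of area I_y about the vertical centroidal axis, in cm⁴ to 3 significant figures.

I_y ≈ 1210 cm⁴

Decompose the section into non-overlapping parts with the origin at the bottom-left of its bounding rectangle.
Web: 0.8 × 21, A = 16.8 cm², x = 0.4 cm, Ī = 0.896 cm⁴.
Top flange (beyond web): 12.2 × 2.2, A = 26.84 cm², x = 6.9 cm, Ī = 332.91 cm⁴.
Bottom flange (beyond web): 12.2 × 2.2, A = 26.84 cm², x = 6.9 cm, Ī = 332.91 cm⁴.
Centroid: x̄ = ΣA·x / ΣA = 5.3506 cm.
Transfer each piece to the vertical centroidal axis using Ī + A·d² with d = x − 5.3506:
  web: d = -4.9506 cm → contributes +412.64 cm⁴
  top flange (beyond web): d = 1.5494 cm → contributes +397.34 cm⁴
  bottom flange (beyond web): d = 1.5494 cm → contributes +397.34 cm⁴
Total I = 1207.3 cm⁴.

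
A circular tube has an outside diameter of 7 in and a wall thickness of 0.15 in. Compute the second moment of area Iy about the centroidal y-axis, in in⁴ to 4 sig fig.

Iy ≈ 18.94 in⁴

Decompose the section into non-overlapping parts with the origin at the bottom-left of its bounding rectangle.
Outer circle: ⌀7, A = 38.4845 in², x = 3.5 in, Ī = 117.859 in⁴.
Bore (subtracted): ⌀6.7, A = 35.2565 in², x = 3.5 in, Ī = 98.9166 in⁴.
By symmetry the centroid is at mid-width, x̄ = 3.5 in.
All pieces are centred on the centroidal y-axis, so I = ΣĪ (holes subtracted) = 18.9422 in⁴.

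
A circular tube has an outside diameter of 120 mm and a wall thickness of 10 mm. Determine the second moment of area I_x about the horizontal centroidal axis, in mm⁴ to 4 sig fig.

I_x ≈ 5.270 × 10⁶ mm⁴

Break the section into simple shapes (no overlaps), measuring from the bottom-left corner of the bounding box.
Outer circle: ⌀120, A = 11309.7 mm², y = 60 mm, Ī = 10 178 760 mm⁴.
Bore (subtracted): ⌀100, A = 7853.98 mm², y = 60 mm, Ī = 4 908 739 mm⁴.
By symmetry the centroid is at mid-height, ȳ = 60 mm.
All pieces are centred on the horizontal centroidal axis, so I = ΣĪ (holes subtracted) = 5 270 022 mm⁴.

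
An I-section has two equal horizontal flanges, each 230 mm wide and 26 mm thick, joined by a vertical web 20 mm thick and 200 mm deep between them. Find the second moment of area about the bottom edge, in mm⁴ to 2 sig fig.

I_base ≈ 4.2 × 10⁸ mm⁴

Treat the section as a set of non-overlapping primitives; coordinates are from the bounding-box lower-left.
Bottom flange: 230 × 26, A = 5 980 mm², y = 13 mm, Ī = 336 873 mm⁴.
Web: 20 × 200, A = 4 000 mm², y = 126 mm, Ī = 13 333 333 mm⁴.
Top flange: 230 × 26, A = 5 980 mm², y = 239 mm, Ī = 336 873 mm⁴.
Transfer each piece to the base of the section using Ī + A·d² with d = y − 0:
  bottom flange: d = 13 mm → contributes +1 347 493 mm⁴
  web: d = 126 mm → contributes +76 837 333 mm⁴
  top flange: d = 239 mm → contributes +341 920 453 mm⁴
Total I = 420 105 280 mm⁴.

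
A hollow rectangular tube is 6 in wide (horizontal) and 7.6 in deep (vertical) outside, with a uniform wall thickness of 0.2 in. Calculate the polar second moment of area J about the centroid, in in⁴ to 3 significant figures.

J ≈ 76.7 in⁴

Treat the section as a set of non-overlapping primitives; coordinates are from the bounding-box lower-left.
Outer rectangle: 6 × 7.6, A = 45.6 in², y = 3.8 in, Ī = 219.49 in⁴.
Inner void (subtracted): 5.6 × 7.2, A = 40.32 in², y = 3.8 in, Ī = 174.18 in⁴.
By symmetry the centroid is at mid-height, ȳ = 3.8 in.
All pieces are centred on the centroidal x-axis, so I = ΣĪ (holes subtracted) = 45.306 in⁴.
Repeating about the centroidal y-axis gives I_y = 31.43 in⁴.
Polar second moment: J = I_x + I_y = 76.736 in⁴.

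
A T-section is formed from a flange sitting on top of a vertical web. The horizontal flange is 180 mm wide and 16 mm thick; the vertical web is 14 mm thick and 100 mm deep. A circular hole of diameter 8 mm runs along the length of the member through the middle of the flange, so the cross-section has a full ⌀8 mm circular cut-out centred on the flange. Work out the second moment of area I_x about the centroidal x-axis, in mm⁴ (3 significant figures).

Decompose the section into non-overlapping parts with the origin at the bottom-left of its bounding rectangle.
Flange: 180 × 16, A = 2 880 mm², y = 108 mm, Ī = 61 440 mm⁴.
Web: 14 × 100, A = 1 400 mm², y = 50 mm, Ī = 1 166 667 mm⁴.
Hole (subtracted): ⌀8, A = 50.265 mm², y = 108 mm, Ī = 201.06 mm⁴.
Centroid: ȳ = ΣA·y / ΣA = 88.803 mm.
Transfer each piece to the centroidal x-axis using Ī + A·d² with d = y − 88.803:
  flange: d = 19.197 mm → contributes +1 122 838 mm⁴
  web: d = -38.803 mm → contributes +3 274 563 mm⁴
  hole: d = 19.197 mm → contributes −18 726 mm⁴
Total I = 4 378 675 mm⁴.

I_x ≈ 4.38 × 10⁶ mm⁴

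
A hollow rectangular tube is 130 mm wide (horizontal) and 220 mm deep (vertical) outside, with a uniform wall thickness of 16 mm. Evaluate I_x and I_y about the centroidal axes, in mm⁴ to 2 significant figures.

I_x ≈ 6.1 × 10⁷ mm⁴, I_y ≈ 2.6 × 10⁷ mm⁴

Break the section into simple shapes (no overlaps), measuring from the bottom-left corner of the bounding box.
Outer rectangle: 130 × 220, A = 28 600 mm², y = 110 mm, Ī = 115 353 333 mm⁴.
Inner void (subtracted): 98 × 188, A = 18 424 mm², y = 110 mm, Ī = 54 264 821 mm⁴.
By symmetry the centroid is at mid-height, ȳ = 110 mm.
All pieces are centred on the centroidal x-axis, so I = ΣĪ (holes subtracted) = 61 088 512 mm⁴.
Repeating about the centroidal y-axis gives I_y = 25 532 992 mm⁴.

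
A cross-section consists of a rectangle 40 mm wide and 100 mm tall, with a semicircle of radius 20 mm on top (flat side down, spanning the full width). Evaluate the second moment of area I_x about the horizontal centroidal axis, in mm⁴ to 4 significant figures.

Treat the section as a set of non-overlapping primitives; coordinates are from the bounding-box lower-left.
Rectangular body: 40 × 100, A = 4 000 mm², y = 50 mm, Ī = 3 333 333 mm⁴.
Semicircular cap: semicircle r = 20, A = 628.319 mm², y = 108.488 mm, Ī = 17561.1 mm⁴.
Centroid: ȳ = ΣA·y / ΣA = 57.9401 mm.
Transfer each piece to the horizontal centroidal axis using Ī + A·d² with d = y − 57.9401:
  rectangular body: d = -7.94009 mm → contributes +3 585 513 mm⁴
  semicircular cap: d = 50.5482 mm → contributes +1 622 989 mm⁴
Total I = 5 208 502 mm⁴.

I_x ≈ 5.209 × 10⁶ mm⁴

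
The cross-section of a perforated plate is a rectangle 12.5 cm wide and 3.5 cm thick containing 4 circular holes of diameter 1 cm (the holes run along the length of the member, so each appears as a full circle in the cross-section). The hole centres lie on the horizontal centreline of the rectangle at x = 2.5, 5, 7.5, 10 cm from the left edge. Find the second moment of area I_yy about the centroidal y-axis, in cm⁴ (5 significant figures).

Decompose the section into non-overlapping parts with the origin at the bottom-left of its bounding rectangle.
Plate: 12.5 × 3.5, A = 43.75 cm², x = 6.25 cm, Ī = 569.6615 cm⁴.
Hole 1 (subtracted): ⌀1, A = 0.7853982 cm², x = 2.5 cm, Ī = 0.04908739 cm⁴.
Hole 2 (subtracted): ⌀1, A = 0.7853982 cm², x = 5 cm, Ī = 0.04908739 cm⁴.
Hole 3 (subtracted): ⌀1, A = 0.7853982 cm², x = 7.5 cm, Ī = 0.04908739 cm⁴.
Hole 4 (subtracted): ⌀1, A = 0.7853982 cm², x = 10 cm, Ī = 0.04908739 cm⁴.
By symmetry the centroid is at mid-width, x̄ = 6.25 cm.
Transfer each piece to the centroidal y-axis using Ī + A·d² with d = x − 6.25:
  plate: d = 0 cm → contributes +569.6615 cm⁴
  hole 1: d = -3.75 cm → contributes −11.09375 cm⁴
  hole 2: d = -1.25 cm → contributes −1.276272 cm⁴
  hole 3: d = 1.25 cm → contributes −1.276272 cm⁴
  hole 4: d = 3.75 cm → contributes −11.09375 cm⁴
Total I = 544.9214 cm⁴.

I_yy ≈ 544.92 cm⁴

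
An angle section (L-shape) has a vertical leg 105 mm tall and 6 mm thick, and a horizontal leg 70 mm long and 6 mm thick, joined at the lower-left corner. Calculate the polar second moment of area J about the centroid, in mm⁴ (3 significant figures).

Split into non-overlapping primitives; take the origin at the lower-left of the bounding box.
Vertical leg: 6 × 105, A = 630 mm², y = 52.5 mm, Ī = 578 813 mm⁴.
Horizontal leg (remainder): 64 × 6, A = 384 mm², y = 3 mm, Ī = 1 152 mm⁴.
Centroid: ȳ = ΣA·y / ΣA = 33.754 mm.
Transfer each piece to the centroidal x-axis using Ī + A·d² with d = y − 33.754:
  vertical leg: d = 18.746 mm → contributes +800 192 mm⁴
  horizontal leg (remainder): d = -30.754 mm → contributes +364 353 mm⁴
Total I = 1 164 545 mm⁴.
For the y-axis: x̄ = 16.254 mm.
Repeating about the centroidal y-axis gives I_y = 425 222 mm⁴.
Polar second moment: J = I_x + I_y = 1 589 767 mm⁴.

J ≈ 1.59 × 10⁶ mm⁴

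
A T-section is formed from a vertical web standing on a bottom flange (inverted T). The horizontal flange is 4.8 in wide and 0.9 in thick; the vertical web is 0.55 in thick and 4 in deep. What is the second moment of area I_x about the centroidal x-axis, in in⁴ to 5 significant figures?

Decompose the section into non-overlapping parts with the origin at the bottom-left of its bounding rectangle.
Flange: 4.8 × 0.9, A = 4.32 in², y = 0.45 in, Ī = 0.2916 in⁴.
Web: 0.55 × 4, A = 2.2 in², y = 2.9 in, Ī = 2.933333 in⁴.
Centroid: ȳ = ΣA·y / ΣA = 1.276687 in.
Transfer each piece to the centroidal x-axis using Ī + A·d² with d = y − 1.276687:
  flange: d = -0.8266871 in → contributes +3.243938 in⁴
  web: d = 1.623313 in → contributes +8.730652 in⁴
Total I = 11.97459 in⁴.

I_x ≈ 11.975 in⁴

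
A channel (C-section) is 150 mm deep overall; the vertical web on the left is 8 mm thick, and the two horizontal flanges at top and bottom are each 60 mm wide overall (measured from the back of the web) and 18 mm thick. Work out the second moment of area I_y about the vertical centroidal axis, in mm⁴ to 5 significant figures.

Split into non-overlapping primitives; take the origin at the lower-left of the bounding box.
Web: 8 × 150, A = 1 200 mm², x = 4 mm, Ī = 6 400 mm⁴.
Top flange (beyond web): 52 × 18, A = 936 mm², x = 34 mm, Ī = 210 912 mm⁴.
Bottom flange (beyond web): 52 × 18, A = 936 mm², x = 34 mm, Ī = 210 912 mm⁴.
Centroid: x̄ = ΣA·x / ΣA = 22.28125 mm.
Transfer each piece to the vertical centroidal axis using Ī + A·d² with d = x − 22.28125:
  web: d = -18.28125 mm → contributes +407444.9 mm⁴
  top flange (beyond web): d = 11.71875 mm → contributes +339 452 mm⁴
  bottom flange (beyond web): d = 11.71875 mm → contributes +339 452 mm⁴
Total I = 1 086 349 mm⁴.

I_y ≈ 1.0863 × 10⁶ mm⁴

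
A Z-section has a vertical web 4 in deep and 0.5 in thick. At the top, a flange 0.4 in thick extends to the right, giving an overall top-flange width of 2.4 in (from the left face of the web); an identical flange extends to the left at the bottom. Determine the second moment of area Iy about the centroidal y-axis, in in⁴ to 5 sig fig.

Iy ≈ 2.6877 in⁴

Decompose the section into non-overlapping parts with the origin at the bottom-left of its bounding rectangle.
Web: 0.5 × 4, A = 2 in², x = 2.15 in, Ī = 0.04166667 in⁴.
Top flange (beyond web): 1.9 × 0.4, A = 0.76 in², x = 3.35 in, Ī = 0.2286333 in⁴.
Bottom flange (beyond web): 1.9 × 0.4, A = 0.76 in², x = 0.95 in, Ī = 0.2286333 in⁴.
Centroid: x̄ = ΣA·x / ΣA = 2.15 in.
Transfer each piece to the centroidal y-axis using Ī + A·d² with d = x − 2.15:
  web: d = 0 in → contributes +0.04166667 in⁴
  top flange (beyond web): d = 1.2 in → contributes +1.323033 in⁴
  bottom flange (beyond web): d = -1.2 in → contributes +1.323033 in⁴
Total I = 2.687733 in⁴.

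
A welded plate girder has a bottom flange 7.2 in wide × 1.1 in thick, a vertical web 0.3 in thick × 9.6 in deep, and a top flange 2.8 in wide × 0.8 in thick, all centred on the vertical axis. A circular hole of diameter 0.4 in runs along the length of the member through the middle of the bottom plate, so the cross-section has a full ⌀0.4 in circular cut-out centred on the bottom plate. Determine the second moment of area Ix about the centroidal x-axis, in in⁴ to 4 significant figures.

Break the section into simple shapes (no overlaps), measuring from the bottom-left corner of the bounding box.
Bottom plate: 7.2 × 1.1, A = 7.92 in², y = 0.55 in, Ī = 0.7986 in⁴.
Web plate: 0.3 × 9.6, A = 2.88 in², y = 5.9 in, Ī = 22.1184 in⁴.
Top plate: 2.8 × 0.8, A = 2.24 in², y = 11.1 in, Ī = 0.119467 in⁴.
Hole (subtracted): ⌀0.4, A = 0.125664 in², y = 0.55 in, Ī = 0.00125664 in⁴.
Centroid: ȳ = ΣA·y / ΣA = 3.573 in.
Transfer each piece to the centroidal x-axis using Ī + A·d² with d = y − 3.573:
  bottom plate: d = -3.023 in → contributes +73.1756 in⁴
  web plate: d = 2.327 in → contributes +37.7134 in⁴
  top plate: d = 7.527 in → contributes +127.028 in⁴
  hole: d = -3.023 in → contributes −1.14964 in⁴
Total I = 236.768 in⁴.

Ix ≈ 236.8 in⁴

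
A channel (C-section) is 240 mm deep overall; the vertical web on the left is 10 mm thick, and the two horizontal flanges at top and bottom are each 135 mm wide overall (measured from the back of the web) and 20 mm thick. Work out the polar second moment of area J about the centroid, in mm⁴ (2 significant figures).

J ≈ 8.6 × 10⁷ mm⁴

Split into non-overlapping primitives; take the origin at the lower-left of the bounding box.
Web: 10 × 240, A = 2 400 mm², y = 120 mm, Ī = 11 520 000 mm⁴.
Top flange (beyond web): 125 × 20, A = 2 500 mm², y = 230 mm, Ī = 83 333 mm⁴.
Bottom flange (beyond web): 125 × 20, A = 2 500 mm², y = 10 mm, Ī = 83 333 mm⁴.
By symmetry the centroid is at mid-height, ȳ = 120 mm.
Transfer each piece to the centroidal x-axis using Ī + A·d² with d = y − 120:
  web: d = 0 mm → contributes +11 520 000 mm⁴
  top flange (beyond web): d = 110 mm → contributes +30 333 333 mm⁴
  bottom flange (beyond web): d = -110 mm → contributes +30 333 333 mm⁴
Total I = 72 186 667 mm⁴.
For the y-axis: x̄ = 50.61 mm.
Repeating about the centroidal y-axis gives I_y = 13 918 930 mm⁴.
Polar second moment: J = I_x + I_y = 86 105 597 mm⁴.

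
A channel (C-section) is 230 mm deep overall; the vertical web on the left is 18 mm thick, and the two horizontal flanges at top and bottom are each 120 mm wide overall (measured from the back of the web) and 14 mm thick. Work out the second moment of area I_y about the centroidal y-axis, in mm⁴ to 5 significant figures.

Decompose the section into non-overlapping parts with the origin at the bottom-left of its bounding rectangle.
Web: 18 × 230, A = 4 140 mm², x = 9 mm, Ī = 111 780 mm⁴.
Top flange (beyond web): 102 × 14, A = 1 428 mm², x = 69 mm, Ī = 1 238 076 mm⁴.
Bottom flange (beyond web): 102 × 14, A = 1 428 mm², x = 69 mm, Ī = 1 238 076 mm⁴.
Centroid: x̄ = ΣA·x / ΣA = 33.494 mm.
Transfer each piece to the centroidal y-axis using Ī + A·d² with d = x − 33.494:
  web: d = -24.494 mm → contributes +2 595 597 mm⁴
  top flange (beyond web): d = 35.506 mm → contributes +3 038 322 mm⁴
  bottom flange (beyond web): d = 35.506 mm → contributes +3 038 322 mm⁴
Total I = 8 672 241 mm⁴.

I_y ≈ 8.6722 × 10⁶ mm⁴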